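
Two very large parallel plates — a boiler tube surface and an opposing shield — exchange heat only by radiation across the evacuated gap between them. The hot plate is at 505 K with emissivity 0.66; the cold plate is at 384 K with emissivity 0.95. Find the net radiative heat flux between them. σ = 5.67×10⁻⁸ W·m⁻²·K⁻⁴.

For two infinite grey parallel plates, q = σ(T₁⁴ − T₂⁴)/(1/ε₁ + 1/ε₂ − 1).
T₁⁴ − T₂⁴ = 6.504×10¹⁰ − 2.174×10¹⁰ = 4.329×10¹⁰ K⁴.
1/ε₁ + 1/ε₂ − 1 = 1.515 + 1.053 − 1 = 1.568.
q = 5.67×10⁻⁸ × 4.329×10¹⁰ / 1.568.

q ≈ 1570 W/m²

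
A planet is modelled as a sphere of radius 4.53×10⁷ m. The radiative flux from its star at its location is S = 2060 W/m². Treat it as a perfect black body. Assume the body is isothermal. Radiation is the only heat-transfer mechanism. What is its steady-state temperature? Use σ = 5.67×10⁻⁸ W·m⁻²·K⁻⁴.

T ≈ 309 K

At equilibrium, absorbed power = emitted power.
Absorbing cross-section = πr² = 6.447×10¹⁵ m²; emitting surface = 4πr² = 2.579×10¹⁶ m² (ratio 4).
S·A_cross = εσ·A_surf·T⁴  ⇒  T⁴ = S/(4σ).
T⁴ = 1.00·2060/(4·5.67×10⁻⁸) = 9.083×10⁹ K⁴.
T = (9.083×10⁹)^(1/4).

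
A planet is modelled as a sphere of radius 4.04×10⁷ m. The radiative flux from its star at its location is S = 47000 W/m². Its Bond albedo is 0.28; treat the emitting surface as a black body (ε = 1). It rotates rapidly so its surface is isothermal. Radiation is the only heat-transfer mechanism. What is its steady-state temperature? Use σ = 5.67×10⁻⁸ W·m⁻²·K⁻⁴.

At equilibrium, absorbed power = emitted power.
Absorbing cross-section = πr² = 5.128×10¹⁵ m²; emitting surface = 4πr² = 2.051×10¹⁶ m² (ratio 4).
(1−a)S·A_cross = εσ·A_surf·T⁴  ⇒  T⁴ = (1−a)S/(4σ).
T⁴ = 0.720·47000/(4·5.67×10⁻⁸) = 1.492×10¹¹ K⁴.
T = (1.492×10¹¹)^(1/4).

T ≈ 622 K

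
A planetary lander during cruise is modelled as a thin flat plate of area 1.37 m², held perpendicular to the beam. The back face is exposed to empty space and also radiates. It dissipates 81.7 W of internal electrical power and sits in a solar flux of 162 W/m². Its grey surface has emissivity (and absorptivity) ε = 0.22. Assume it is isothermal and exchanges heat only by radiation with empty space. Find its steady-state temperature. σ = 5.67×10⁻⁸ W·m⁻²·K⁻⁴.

At steady state, absorbed solar power + internal power = radiated power.
Absorbed: α·S·A_cross = 0.22·162·1.370 = 48.83 W (cross-section A).
Total input = 48.83 + 81.7 = 130.5 W.
Radiated: εσ·A_surf·T⁴ with A_surf = 2A = 2.740 m².
T⁴ = 130.5/(0.22·5.67×10⁻⁸·2.740) = 3.819×10⁹ K⁴.

T ≈ 249 K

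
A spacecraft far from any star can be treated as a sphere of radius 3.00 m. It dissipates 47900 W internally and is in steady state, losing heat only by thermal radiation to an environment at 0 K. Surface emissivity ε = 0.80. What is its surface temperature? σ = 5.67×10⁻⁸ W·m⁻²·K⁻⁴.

T ≈ 311 K

Steady state: internal power = radiated power, P = εσA T⁴.
Radiating area A = 4πr² = 113.1 m².
T⁴ = P/(εσA) = 47900/(0.80·5.67×10⁻⁸·113.1) = 9.337×10⁹ K⁴.
T = (9.337×10⁹)^(1/4).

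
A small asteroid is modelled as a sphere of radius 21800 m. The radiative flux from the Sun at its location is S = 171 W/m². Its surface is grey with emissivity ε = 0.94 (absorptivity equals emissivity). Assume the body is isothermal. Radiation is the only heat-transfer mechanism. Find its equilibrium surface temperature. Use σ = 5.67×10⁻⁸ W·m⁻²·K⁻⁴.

T ≈ 166 K

At equilibrium, absorbed power = emitted power.
Absorbing cross-section = πr² = 1.493×10⁹ m²; emitting surface = 4πr² = 5.972×10⁹ m² (ratio 4).
εS·A_cross = εσ·A_surf·T⁴  ⇒  T⁴ = S/(4σ)   (ε cancels).
T⁴ = 171/(4·5.67×10⁻⁸) = 7.540×10⁸ K⁴.
T = (7.540×10⁸)^(1/4).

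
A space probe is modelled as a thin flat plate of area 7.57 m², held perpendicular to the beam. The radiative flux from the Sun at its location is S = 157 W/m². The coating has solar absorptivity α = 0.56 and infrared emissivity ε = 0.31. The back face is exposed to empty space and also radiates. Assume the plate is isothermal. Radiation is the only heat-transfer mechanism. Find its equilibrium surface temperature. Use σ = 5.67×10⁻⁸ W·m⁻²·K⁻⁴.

At equilibrium, absorbed power = emitted power.
Absorbing cross-section = A = 7.570 m²; emitting surface = 2A = 15.14 m² (ratio 2).
αS·A_cross = εσ·A_surf·T⁴  ⇒  T⁴ = αS/(ε·2σ).
T⁴ = 0.560·157/(0.31·2·5.67×10⁻⁸) = 2.501×10⁹ K⁴.
T = (2.501×10⁹)^(1/4).

T ≈ 224 K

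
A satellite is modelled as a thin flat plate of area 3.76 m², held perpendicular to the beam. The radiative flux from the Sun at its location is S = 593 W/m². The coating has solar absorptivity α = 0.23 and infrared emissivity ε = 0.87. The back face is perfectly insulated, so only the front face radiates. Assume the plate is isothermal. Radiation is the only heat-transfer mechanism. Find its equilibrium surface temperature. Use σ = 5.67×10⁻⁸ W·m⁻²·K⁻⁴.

At equilibrium, absorbed power = emitted power.
Absorbing cross-section = A = 3.760 m²; emitting surface = A = 3.760 m² (ratio 1).
αS·A_cross = εσ·A_surf·T⁴  ⇒  T⁴ = αS/(ε·1σ).
T⁴ = 0.230·593/(0.87·1·5.67×10⁻⁸) = 2.765×10⁹ K⁴.
T = (2.765×10⁹)^(1/4).

T ≈ 229 K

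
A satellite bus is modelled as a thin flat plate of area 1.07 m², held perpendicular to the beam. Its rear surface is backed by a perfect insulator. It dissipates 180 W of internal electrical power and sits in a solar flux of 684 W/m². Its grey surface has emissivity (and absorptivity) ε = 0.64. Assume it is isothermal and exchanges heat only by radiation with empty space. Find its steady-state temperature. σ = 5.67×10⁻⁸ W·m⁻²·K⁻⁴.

T ≈ 359 K

At steady state, absorbed solar power + internal power = radiated power.
Absorbed: α·S·A_cross = 0.64·684·1.070 = 468.4 W (cross-section A).
Total input = 468.4 + 180 = 648.4 W.
Radiated: εσ·A_surf·T⁴ with A_surf = A = 1.070 m².
T⁴ = 648.4/(0.64·5.67×10⁻⁸·1.070) = 1.670×10¹⁰ K⁴.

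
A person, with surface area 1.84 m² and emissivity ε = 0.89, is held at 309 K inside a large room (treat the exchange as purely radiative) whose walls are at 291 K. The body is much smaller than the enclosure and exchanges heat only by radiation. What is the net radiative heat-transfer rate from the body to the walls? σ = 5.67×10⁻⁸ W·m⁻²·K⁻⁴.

For a small grey body in a large enclosure: P_net = εσA(T_body⁴ − T_wall⁴).
A = 1.84 m²; T_body⁴ − T_wall⁴ = 9.117×10⁹ − 7.171×10⁹ = 1.946×10⁹ K⁴.
|P_net| = 0.89·5.67×10⁻⁸·1.840·1.946×10⁹.

P_net ≈ 181 W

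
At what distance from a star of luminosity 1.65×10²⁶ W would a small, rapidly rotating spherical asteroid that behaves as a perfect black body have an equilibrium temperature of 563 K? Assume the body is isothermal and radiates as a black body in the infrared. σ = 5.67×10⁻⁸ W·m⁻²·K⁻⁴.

d ≈ 2.40×10¹⁰ m

For an isothermal black-emitting sphere, (1−a)S·πr² = σ·4πr²·T⁴ ⇒ S = 4σT⁴/(1−a).
S = 4·5.67×10⁻⁸·(563)⁴/1.00 = 22790 W/m².
Flux falls as S = L/(4πd²), so d = √(L/(4πS)) = √(1.65×10²⁶/(4π·22790)).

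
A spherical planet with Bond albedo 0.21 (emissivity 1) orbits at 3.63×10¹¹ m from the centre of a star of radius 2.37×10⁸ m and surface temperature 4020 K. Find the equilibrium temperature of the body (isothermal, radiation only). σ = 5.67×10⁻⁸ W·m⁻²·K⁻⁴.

T ≈ 68.5 K

The star's surface emits σT_*⁴; at distance d the flux is S = σT_*⁴(R_*/d)².
S = 5.67×10⁻⁸·(4020)⁴·(2.37×10⁸/3.63×10¹¹)² = 6.312 W/m².
For an isothermal sphere T⁴ = (1−a)S/(4σ) = 2.199×10⁷ K⁴.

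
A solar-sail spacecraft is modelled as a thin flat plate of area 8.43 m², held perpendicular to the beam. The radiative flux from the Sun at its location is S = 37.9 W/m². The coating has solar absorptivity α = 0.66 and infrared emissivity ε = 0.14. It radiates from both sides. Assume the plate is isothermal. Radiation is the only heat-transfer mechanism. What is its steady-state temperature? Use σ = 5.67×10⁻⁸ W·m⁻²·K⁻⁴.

T ≈ 199 K

At equilibrium, absorbed power = emitted power.
Absorbing cross-section = A = 8.430 m²; emitting surface = 2A = 16.86 m² (ratio 2).
αS·A_cross = εσ·A_surf·T⁴  ⇒  T⁴ = αS/(ε·2σ).
T⁴ = 0.660·37.9/(0.14·2·5.67×10⁻⁸) = 1.576×10⁹ K⁴.
T = (1.576×10⁹)^(1/4).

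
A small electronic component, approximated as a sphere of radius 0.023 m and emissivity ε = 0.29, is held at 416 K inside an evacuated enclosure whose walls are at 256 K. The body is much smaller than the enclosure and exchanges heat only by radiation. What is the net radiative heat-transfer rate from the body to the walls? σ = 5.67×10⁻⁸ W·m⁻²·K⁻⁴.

P_net ≈ 2.80 W

For a small grey body in a large enclosure: P_net = εσA(T_body⁴ − T_wall⁴).
A = 4πr² = 0.006648 m²; T_body⁴ − T_wall⁴ = 2.995×10¹⁰ − 4.295×10⁹ = 2.565×10¹⁰ K⁴.
|P_net| = 0.29·5.67×10⁻⁸·0.006648·2.565×10¹⁰.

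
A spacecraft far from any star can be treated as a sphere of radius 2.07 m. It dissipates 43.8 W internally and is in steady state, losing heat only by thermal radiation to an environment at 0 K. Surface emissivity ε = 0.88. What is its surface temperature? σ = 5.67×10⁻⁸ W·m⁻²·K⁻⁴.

T ≈ 63.5 K

Steady state: internal power = radiated power, P = εσA T⁴.
Radiating area A = 4πr² = 53.85 m².
T⁴ = P/(εσA) = 43.8/(0.88·5.67×10⁻⁸·53.85) = 1.630×10⁷ K⁴.
T = (1.630×10⁷)^(1/4).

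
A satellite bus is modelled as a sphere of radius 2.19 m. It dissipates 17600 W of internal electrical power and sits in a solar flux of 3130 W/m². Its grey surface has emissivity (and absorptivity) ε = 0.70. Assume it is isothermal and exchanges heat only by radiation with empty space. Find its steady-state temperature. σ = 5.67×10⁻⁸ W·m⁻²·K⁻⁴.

At steady state, absorbed solar power + internal power = radiated power.
Absorbed: α·S·A_cross = 0.70·3130·15.07 = 33010 W (cross-section πr²).
Total input = 33010 + 17600 = 50610 W.
Radiated: εσ·A_surf·T⁴ with A_surf = 4πr² = 60.27 m².
T⁴ = 50610/(0.70·5.67×10⁻⁸·60.27) = 2.116×10¹⁰ K⁴.

T ≈ 381 K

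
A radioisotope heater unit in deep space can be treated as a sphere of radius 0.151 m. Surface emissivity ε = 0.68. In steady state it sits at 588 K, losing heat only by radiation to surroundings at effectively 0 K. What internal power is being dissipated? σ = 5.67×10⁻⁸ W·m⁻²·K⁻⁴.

P ≈ 1320 W

Steady state: P = εσA T⁴.
A = 4πr² = 0.2865 m²; T⁴ = (588)⁴ = 1.195×10¹¹ K⁴.
P = 0.68 × 5.67×10⁻⁸ × 0.2865 × 1.195×10¹¹.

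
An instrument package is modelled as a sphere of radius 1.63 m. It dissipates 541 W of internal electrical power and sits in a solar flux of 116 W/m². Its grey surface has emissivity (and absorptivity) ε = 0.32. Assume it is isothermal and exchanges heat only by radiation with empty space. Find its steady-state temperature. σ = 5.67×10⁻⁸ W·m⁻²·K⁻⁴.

T ≈ 194 K

At steady state, absorbed solar power + internal power = radiated power.
Absorbed: α·S·A_cross = 0.32·116·8.347 = 309.8 W (cross-section πr²).
Total input = 309.8 + 541 = 850.8 W.
Radiated: εσ·A_surf·T⁴ with A_surf = 4πr² = 33.39 m².
T⁴ = 850.8/(0.32·5.67×10⁻⁸·33.39) = 1.405×10⁹ K⁴.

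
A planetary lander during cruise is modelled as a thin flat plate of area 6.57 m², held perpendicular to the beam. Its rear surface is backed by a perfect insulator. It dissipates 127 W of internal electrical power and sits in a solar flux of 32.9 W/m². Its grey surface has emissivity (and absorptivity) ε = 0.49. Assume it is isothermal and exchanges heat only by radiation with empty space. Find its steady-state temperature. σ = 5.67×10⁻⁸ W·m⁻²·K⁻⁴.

T ≈ 189 K

At steady state, absorbed solar power + internal power = radiated power.
Absorbed: α·S·A_cross = 0.49·32.9·6.570 = 105.9 W (cross-section A).
Total input = 105.9 + 127 = 232.9 W.
Radiated: εσ·A_surf·T⁴ with A_surf = A = 6.570 m².
T⁴ = 232.9/(0.49·5.67×10⁻⁸·6.570) = 1.276×10⁹ K⁴.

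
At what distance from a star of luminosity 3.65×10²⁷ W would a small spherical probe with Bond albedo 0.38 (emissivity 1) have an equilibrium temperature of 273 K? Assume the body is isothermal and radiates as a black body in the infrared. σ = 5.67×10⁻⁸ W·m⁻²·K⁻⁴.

d ≈ 3.78×10¹¹ m

For an isothermal black-emitting sphere, (1−a)S·πr² = σ·4πr²·T⁴ ⇒ S = 4σT⁴/(1−a).
S = 4·5.67×10⁻⁸·(273)⁴/0.620 = 2032 W/m².
Flux falls as S = L/(4πd²), so d = √(L/(4πS)) = √(3.65×10²⁷/(4π·2032)).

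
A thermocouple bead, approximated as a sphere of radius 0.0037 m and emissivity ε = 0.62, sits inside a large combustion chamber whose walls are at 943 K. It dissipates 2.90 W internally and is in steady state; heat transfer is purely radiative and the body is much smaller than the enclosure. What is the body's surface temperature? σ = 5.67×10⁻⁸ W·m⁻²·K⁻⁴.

T ≈ 1060 K

For a small grey body in a large enclosure, net radiated power = εσA(T⁴ − T_w⁴).
Steady state: P = εσA(T⁴ − T_w⁴) with A = 4πr² = 1.720×10⁻⁴ m².
T⁴ = P/(εσA) + T_w⁴ = 2.90/(0.62·5.67×10⁻⁸·1.720×10⁻⁴) + (943)⁴
    = 4.795×10¹¹ + 7.908×10¹¹ = 1.270×10¹² K⁴.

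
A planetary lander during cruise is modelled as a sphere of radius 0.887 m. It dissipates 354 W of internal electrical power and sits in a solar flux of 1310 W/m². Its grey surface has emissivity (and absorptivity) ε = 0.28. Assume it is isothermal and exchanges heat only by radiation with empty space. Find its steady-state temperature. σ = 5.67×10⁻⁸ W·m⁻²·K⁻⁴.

T ≈ 299 K

At steady state, absorbed solar power + internal power = radiated power.
Absorbed: α·S·A_cross = 0.28·1310·2.472 = 906.6 W (cross-section πr²).
Total input = 906.6 + 354 = 1261 W.
Radiated: εσ·A_surf·T⁴ with A_surf = 4πr² = 9.887 m².
T⁴ = 1261/(0.28·5.67×10⁻⁸·9.887) = 8.031×10⁹ K⁴.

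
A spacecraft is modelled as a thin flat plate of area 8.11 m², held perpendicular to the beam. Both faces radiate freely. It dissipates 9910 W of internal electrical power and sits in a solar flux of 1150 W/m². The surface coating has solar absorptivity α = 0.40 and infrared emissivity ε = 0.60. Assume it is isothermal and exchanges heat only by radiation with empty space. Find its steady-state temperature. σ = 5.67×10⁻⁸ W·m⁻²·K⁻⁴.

T ≈ 397 K

At steady state, absorbed solar power + internal power = radiated power.
Absorbed: α·S·A_cross = 0.40·1150·8.110 = 3731 W (cross-section A).
Total input = 3731 + 9910 = 13640 W.
Radiated: εσ·A_surf·T⁴ with A_surf = 2A = 16.22 m².
T⁴ = 13640/(0.60·5.67×10⁻⁸·16.22) = 2.472×10¹⁰ K⁴.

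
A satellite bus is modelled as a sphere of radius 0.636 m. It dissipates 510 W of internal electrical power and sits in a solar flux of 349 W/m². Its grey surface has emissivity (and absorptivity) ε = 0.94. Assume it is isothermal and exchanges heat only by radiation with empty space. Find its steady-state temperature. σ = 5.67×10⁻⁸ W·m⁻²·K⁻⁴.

T ≈ 242 K

At steady state, absorbed solar power + internal power = radiated power.
Absorbed: α·S·A_cross = 0.94·349·1.271 = 416.9 W (cross-section πr²).
Total input = 416.9 + 510 = 926.9 W.
Radiated: εσ·A_surf·T⁴ with A_surf = 4πr² = 5.083 m².
T⁴ = 926.9/(0.94·5.67×10⁻⁸·5.083) = 3.421×10⁹ K⁴.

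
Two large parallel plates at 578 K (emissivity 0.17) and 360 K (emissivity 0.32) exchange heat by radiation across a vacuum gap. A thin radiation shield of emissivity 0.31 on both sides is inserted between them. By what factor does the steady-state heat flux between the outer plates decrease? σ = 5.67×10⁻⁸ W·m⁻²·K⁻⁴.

factor ≈ 1.68

Without shield: q₀ = σΔ(T⁴)/(1/ε₁+1/ε₂−1) with denominator 8.007.
With shield the two gaps are in series; the resistances add: (1/ε₁+1/ε_s−1)+(1/ε_s+1/ε₂−1) = 8.108+5.351 = 13.46.
Heat-flux ratio q₀/q = 13.46/8.007.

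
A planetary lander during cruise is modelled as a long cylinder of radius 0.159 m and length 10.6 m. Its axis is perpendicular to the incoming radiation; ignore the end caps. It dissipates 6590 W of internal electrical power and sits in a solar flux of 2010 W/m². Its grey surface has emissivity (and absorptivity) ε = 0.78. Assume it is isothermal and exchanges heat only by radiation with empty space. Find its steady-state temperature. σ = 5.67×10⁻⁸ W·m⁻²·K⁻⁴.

At steady state, absorbed solar power + internal power = radiated power.
Absorbed: α·S·A_cross = 0.78·2010·3.371 = 5285 W (cross-section 2rL).
Total input = 5285 + 6590 = 11870 W.
Radiated: εσ·A_surf·T⁴ with A_surf = 2πrL = 10.59 m².
T⁴ = 11870/(0.78·5.67×10⁻⁸·10.59) = 2.535×10¹⁰ K⁴.

T ≈ 399 K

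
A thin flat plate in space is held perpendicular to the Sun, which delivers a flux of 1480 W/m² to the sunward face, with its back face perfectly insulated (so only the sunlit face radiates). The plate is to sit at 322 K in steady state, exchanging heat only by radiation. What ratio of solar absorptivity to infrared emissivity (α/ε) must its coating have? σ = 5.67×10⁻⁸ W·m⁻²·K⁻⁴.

Balance: αS·A = εσ·1A·T⁴ ⇒ α/ε = σT⁴/S.
α/ε = 5.67×10⁻⁸·(322)⁴/1480 = 5.67×10⁻⁸·1.075×10¹⁰/1480.

α/ε ≈ 0.412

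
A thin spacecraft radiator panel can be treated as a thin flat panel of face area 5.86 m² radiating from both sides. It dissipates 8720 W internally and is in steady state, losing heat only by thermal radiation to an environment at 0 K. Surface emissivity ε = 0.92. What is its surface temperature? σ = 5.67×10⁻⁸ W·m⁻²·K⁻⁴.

Steady state: internal power = radiated power, P = εσA T⁴.
Radiating area A = 2·5.86 = 11.72 m².
T⁴ = P/(εσA) = 8720/(0.92·5.67×10⁻⁸·11.72) = 1.426×10¹⁰ K⁴.
T = (1.426×10¹⁰)^(1/4).

T ≈ 346 K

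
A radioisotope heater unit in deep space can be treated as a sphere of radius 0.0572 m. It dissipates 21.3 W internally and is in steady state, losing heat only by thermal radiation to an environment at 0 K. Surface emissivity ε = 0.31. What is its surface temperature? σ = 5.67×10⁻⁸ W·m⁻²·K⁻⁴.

T ≈ 414 K

Steady state: internal power = radiated power, P = εσA T⁴.
Radiating area A = 4πr² = 0.04112 m².
T⁴ = P/(εσA) = 21.3/(0.31·5.67×10⁻⁸·0.04112) = 2.947×10¹⁰ K⁴.
T = (2.947×10¹⁰)^(1/4).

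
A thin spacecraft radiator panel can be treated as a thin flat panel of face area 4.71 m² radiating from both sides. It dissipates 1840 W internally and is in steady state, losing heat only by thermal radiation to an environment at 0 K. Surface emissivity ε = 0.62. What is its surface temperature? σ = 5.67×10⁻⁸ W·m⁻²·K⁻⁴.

T ≈ 273 K

Steady state: internal power = radiated power, P = εσA T⁴.
Radiating area A = 2·4.71 = 9.420 m².
T⁴ = P/(εσA) = 1840/(0.62·5.67×10⁻⁸·9.420) = 5.556×10⁹ K⁴.
T = (5.556×10⁹)^(1/4).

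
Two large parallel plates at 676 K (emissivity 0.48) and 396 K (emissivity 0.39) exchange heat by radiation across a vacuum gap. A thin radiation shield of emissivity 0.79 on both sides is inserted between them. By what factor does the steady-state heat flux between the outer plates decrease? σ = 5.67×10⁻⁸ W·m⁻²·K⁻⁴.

Without shield: q₀ = σΔ(T⁴)/(1/ε₁+1/ε₂−1) with denominator 3.647.
With shield the two gaps are in series; the resistances add: (1/ε₁+1/ε_s−1)+(1/ε_s+1/ε₂−1) = 2.349+2.830 = 5.179.
Heat-flux ratio q₀/q = 5.179/3.647.

factor ≈ 1.42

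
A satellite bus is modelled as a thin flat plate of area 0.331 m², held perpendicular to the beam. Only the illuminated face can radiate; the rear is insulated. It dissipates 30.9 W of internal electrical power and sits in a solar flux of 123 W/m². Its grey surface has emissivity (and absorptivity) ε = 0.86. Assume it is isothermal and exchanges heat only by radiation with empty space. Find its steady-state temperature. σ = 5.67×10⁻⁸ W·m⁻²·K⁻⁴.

T ≈ 253 K

At steady state, absorbed solar power + internal power = radiated power.
Absorbed: α·S·A_cross = 0.86·123·0.3310 = 35.01 W (cross-section A).
Total input = 35.01 + 30.9 = 65.91 W.
Radiated: εσ·A_surf·T⁴ with A_surf = A = 0.3310 m².
T⁴ = 65.91/(0.86·5.67×10⁻⁸·0.3310) = 4.084×10⁹ K⁴.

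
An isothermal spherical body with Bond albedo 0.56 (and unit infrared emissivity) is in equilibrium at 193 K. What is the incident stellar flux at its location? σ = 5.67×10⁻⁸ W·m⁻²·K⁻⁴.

(1−a)S·πr² = σ·4πr²·T⁴ ⇒ S = 4σT⁴/(1−a).
S = 4·5.67×10⁻⁸·1.387×10⁹/0.440.

S ≈ 715 W/m²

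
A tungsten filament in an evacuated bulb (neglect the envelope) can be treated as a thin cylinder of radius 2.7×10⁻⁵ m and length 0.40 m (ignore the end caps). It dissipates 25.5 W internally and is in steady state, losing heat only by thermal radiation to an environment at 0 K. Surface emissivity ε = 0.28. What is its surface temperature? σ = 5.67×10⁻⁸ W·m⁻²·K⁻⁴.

Steady state: internal power = radiated power, P = εσA T⁴.
Radiating area A = 2πrL = 6.786×10⁻⁵ m².
T⁴ = P/(εσA) = 25.5/(0.28·5.67×10⁻⁸·6.786×10⁻⁵) = 2.367×10¹³ K⁴.
T = (2.367×10¹³)^(1/4).

T ≈ 2210 K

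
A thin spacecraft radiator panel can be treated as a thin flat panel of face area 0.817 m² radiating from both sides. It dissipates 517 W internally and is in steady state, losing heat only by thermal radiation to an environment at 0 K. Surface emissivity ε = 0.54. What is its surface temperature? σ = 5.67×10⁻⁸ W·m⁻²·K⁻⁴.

Steady state: internal power = radiated power, P = εσA T⁴.
Radiating area A = 2·0.817 = 1.634 m².
T⁴ = P/(εσA) = 517/(0.54·5.67×10⁻⁸·1.634) = 1.033×10¹⁰ K⁴.
T = (1.033×10¹⁰)^(1/4).

T ≈ 319 K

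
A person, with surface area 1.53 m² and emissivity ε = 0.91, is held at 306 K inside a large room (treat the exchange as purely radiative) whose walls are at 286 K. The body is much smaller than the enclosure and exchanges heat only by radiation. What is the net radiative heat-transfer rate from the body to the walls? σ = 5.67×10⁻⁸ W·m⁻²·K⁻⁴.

For a small grey body in a large enclosure: P_net = εσA(T_body⁴ − T_wall⁴).
A = 1.53 m²; T_body⁴ − T_wall⁴ = 8.768×10⁹ − 6.691×10⁹ = 2.077×10⁹ K⁴.
|P_net| = 0.91·5.67×10⁻⁸·1.530·2.077×10⁹.

P_net ≈ 164 W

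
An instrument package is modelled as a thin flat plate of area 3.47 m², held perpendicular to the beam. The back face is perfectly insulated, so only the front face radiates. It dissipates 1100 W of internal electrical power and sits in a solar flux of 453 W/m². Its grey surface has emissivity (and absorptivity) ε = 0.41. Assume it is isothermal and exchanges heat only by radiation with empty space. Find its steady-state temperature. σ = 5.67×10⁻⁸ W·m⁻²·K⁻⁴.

At steady state, absorbed solar power + internal power = radiated power.
Absorbed: α·S·A_cross = 0.41·453·3.470 = 644.5 W (cross-section A).
Total input = 644.5 + 1100 = 1744 W.
Radiated: εσ·A_surf·T⁴ with A_surf = A = 3.470 m².
T⁴ = 1744/(0.41·5.67×10⁻⁸·3.470) = 2.163×10¹⁰ K⁴.

T ≈ 383 K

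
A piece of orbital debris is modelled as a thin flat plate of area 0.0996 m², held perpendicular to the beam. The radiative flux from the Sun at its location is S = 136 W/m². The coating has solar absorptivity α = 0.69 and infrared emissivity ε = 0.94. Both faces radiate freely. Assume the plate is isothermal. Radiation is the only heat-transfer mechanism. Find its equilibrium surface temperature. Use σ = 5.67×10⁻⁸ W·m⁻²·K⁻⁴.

At equilibrium, absorbed power = emitted power.
Absorbing cross-section = A = 0.09960 m²; emitting surface = 2A = 0.1992 m² (ratio 2).
αS·A_cross = εσ·A_surf·T⁴  ⇒  T⁴ = αS/(ε·2σ).
T⁴ = 0.690·136/(0.94·2·5.67×10⁻⁸) = 8.803×10⁸ K⁴.
T = (8.803×10⁸)^(1/4).

T ≈ 172 K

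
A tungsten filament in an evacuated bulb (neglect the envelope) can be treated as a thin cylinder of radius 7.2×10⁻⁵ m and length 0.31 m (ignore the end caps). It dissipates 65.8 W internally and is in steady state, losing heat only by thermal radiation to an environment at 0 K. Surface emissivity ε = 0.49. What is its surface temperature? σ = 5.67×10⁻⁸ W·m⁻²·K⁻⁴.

T ≈ 2030 K

Steady state: internal power = radiated power, P = εσA T⁴.
Radiating area A = 2πrL = 1.402×10⁻⁴ m².
T⁴ = P/(εσA) = 65.8/(0.49·5.67×10⁻⁸·1.402×10⁻⁴) = 1.689×10¹³ K⁴.
T = (1.689×10¹³)^(1/4).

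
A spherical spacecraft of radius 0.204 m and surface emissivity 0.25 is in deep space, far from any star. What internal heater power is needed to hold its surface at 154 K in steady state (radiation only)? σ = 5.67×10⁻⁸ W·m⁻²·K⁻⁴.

P ≈ 4.17 W

P = εσ·4πr²·T⁴.
4πr² = 0.5230 m²; T⁴ = 5.624×10⁸ K⁴.
P = 0.25·5.67×10⁻⁸·0.5230·5.624×10⁸.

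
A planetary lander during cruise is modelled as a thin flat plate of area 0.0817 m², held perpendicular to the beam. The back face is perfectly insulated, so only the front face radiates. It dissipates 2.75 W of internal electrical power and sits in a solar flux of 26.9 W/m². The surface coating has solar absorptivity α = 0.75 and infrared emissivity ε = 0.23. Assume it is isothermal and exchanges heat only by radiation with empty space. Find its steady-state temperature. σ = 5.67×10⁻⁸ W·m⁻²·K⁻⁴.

T ≈ 253 K

At steady state, absorbed solar power + internal power = radiated power.
Absorbed: α·S·A_cross = 0.75·26.9·0.08170 = 1.648 W (cross-section A).
Total input = 1.648 + 2.75 = 4.398 W.
Radiated: εσ·A_surf·T⁴ with A_surf = A = 0.08170 m².
T⁴ = 4.398/(0.23·5.67×10⁻⁸·0.08170) = 4.128×10⁹ K⁴.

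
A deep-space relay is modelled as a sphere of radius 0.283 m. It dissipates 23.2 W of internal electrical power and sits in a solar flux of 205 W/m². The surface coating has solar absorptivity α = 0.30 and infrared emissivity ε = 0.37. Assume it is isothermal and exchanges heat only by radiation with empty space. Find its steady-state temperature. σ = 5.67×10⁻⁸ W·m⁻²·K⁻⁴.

T ≈ 207 K

At steady state, absorbed solar power + internal power = radiated power.
Absorbed: α·S·A_cross = 0.30·205·0.2516 = 15.47 W (cross-section πr²).
Total input = 15.47 + 23.2 = 38.67 W.
Radiated: εσ·A_surf·T⁴ with A_surf = 4πr² = 1.006 m².
T⁴ = 38.67/(0.37·5.67×10⁻⁸·1.006) = 1.832×10⁹ K⁴.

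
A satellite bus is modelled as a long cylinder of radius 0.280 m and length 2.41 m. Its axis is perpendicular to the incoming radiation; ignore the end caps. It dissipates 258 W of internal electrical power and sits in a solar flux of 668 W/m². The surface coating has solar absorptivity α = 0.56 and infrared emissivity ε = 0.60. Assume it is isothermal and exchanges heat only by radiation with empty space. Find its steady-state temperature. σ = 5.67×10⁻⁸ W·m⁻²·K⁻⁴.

At steady state, absorbed solar power + internal power = radiated power.
Absorbed: α·S·A_cross = 0.56·668·1.350 = 504.9 W (cross-section 2rL).
Total input = 504.9 + 258 = 762.9 W.
Radiated: εσ·A_surf·T⁴ with A_surf = 2πrL = 4.240 m².
T⁴ = 762.9/(0.60·5.67×10⁻⁸·4.240) = 5.289×10⁹ K⁴.

T ≈ 270 K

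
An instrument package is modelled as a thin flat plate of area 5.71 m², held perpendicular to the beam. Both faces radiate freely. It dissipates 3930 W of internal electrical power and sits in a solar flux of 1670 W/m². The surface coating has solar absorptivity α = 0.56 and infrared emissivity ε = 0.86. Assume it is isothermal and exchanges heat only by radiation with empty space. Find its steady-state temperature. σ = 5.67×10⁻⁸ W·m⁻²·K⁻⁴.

T ≈ 359 K

At steady state, absorbed solar power + internal power = radiated power.
Absorbed: α·S·A_cross = 0.56·1670·5.710 = 5340 W (cross-section A).
Total input = 5340 + 3930 = 9270 W.
Radiated: εσ·A_surf·T⁴ with A_surf = 2A = 11.42 m².
T⁴ = 9270/(0.86·5.67×10⁻⁸·11.42) = 1.665×10¹⁰ K⁴.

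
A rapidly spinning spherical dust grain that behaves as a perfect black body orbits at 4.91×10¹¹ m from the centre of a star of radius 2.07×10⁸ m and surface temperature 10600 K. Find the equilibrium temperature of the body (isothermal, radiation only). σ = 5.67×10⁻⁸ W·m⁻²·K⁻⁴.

T ≈ 154 K

The star's surface emits σT_*⁴; at distance d the flux is S = σT_*⁴(R_*/d)².
S = 5.67×10⁻⁸·(10600)⁴·(2.07×10⁸/4.91×10¹¹)² = 127.2 W/m².
For an isothermal sphere T⁴ = (1−a)S/(4σ) = 5.610×10⁸ K⁴.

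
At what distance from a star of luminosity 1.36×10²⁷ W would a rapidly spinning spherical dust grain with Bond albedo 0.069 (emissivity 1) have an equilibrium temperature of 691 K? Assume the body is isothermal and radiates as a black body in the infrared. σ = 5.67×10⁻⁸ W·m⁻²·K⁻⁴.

For an isothermal black-emitting sphere, (1−a)S·πr² = σ·4πr²·T⁴ ⇒ S = 4σT⁴/(1−a).
S = 4·5.67×10⁻⁸·(691)⁴/0.931 = 55540 W/m².
Flux falls as S = L/(4πd²), so d = √(L/(4πS)) = √(1.36×10²⁷/(4π·55540)).

d ≈ 4.41×10¹⁰ m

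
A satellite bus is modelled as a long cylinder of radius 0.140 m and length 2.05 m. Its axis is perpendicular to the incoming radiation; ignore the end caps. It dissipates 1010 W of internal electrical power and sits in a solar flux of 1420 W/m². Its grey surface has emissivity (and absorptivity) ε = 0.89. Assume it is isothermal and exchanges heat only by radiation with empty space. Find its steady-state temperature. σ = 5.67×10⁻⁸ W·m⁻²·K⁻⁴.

T ≈ 372 K

At steady state, absorbed solar power + internal power = radiated power.
Absorbed: α·S·A_cross = 0.89·1420·0.5740 = 725.4 W (cross-section 2rL).
Total input = 725.4 + 1010 = 1735 W.
Radiated: εσ·A_surf·T⁴ with A_surf = 2πrL = 1.803 m².
T⁴ = 1735/(0.89·5.67×10⁻⁸·1.803) = 1.907×10¹⁰ K⁴.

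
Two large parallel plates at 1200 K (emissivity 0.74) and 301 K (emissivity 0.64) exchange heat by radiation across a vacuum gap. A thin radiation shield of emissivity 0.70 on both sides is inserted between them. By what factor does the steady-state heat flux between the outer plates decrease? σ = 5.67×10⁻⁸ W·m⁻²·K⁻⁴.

Without shield: q₀ = σΔ(T⁴)/(1/ε₁+1/ε₂−1) with denominator 1.914.
With shield the two gaps are in series; the resistances add: (1/ε₁+1/ε_s−1)+(1/ε_s+1/ε₂−1) = 1.780+1.991 = 3.771.
Heat-flux ratio q₀/q = 3.771/1.914.

factor ≈ 1.97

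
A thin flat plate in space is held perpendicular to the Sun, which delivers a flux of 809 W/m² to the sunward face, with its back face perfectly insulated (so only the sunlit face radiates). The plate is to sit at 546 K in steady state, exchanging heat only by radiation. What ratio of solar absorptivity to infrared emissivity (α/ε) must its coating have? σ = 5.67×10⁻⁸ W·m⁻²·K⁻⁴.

Balance: αS·A = εσ·1A·T⁴ ⇒ α/ε = σT⁴/S.
α/ε = 5.67×10⁻⁸·(546)⁴/809 = 5.67×10⁻⁸·8.887×10¹⁰/809.

α/ε ≈ 6.23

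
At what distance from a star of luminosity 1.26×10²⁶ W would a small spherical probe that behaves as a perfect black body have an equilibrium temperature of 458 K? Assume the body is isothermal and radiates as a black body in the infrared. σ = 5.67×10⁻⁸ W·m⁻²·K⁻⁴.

d ≈ 3.17×10¹⁰ m

For an isothermal black-emitting sphere, (1−a)S·πr² = σ·4πr²·T⁴ ⇒ S = 4σT⁴/(1−a).
S = 4·5.67×10⁻⁸·(458)⁴/1.00 = 9979 W/m².
Flux falls as S = L/(4πd²), so d = √(L/(4πS)) = √(1.26×10²⁶/(4π·9979)).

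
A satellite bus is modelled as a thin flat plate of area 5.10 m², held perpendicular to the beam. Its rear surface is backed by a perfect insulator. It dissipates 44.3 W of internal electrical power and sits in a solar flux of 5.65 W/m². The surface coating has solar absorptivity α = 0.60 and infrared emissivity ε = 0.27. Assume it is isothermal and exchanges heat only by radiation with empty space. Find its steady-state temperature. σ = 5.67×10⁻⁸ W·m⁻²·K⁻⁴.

At steady state, absorbed solar power + internal power = radiated power.
Absorbed: α·S·A_cross = 0.60·5.65·5.100 = 17.29 W (cross-section A).
Total input = 17.29 + 44.3 = 61.59 W.
Radiated: εσ·A_surf·T⁴ with A_surf = A = 5.100 m².
T⁴ = 61.59/(0.27·5.67×10⁻⁸·5.100) = 7.888×10⁸ K⁴.

T ≈ 168 K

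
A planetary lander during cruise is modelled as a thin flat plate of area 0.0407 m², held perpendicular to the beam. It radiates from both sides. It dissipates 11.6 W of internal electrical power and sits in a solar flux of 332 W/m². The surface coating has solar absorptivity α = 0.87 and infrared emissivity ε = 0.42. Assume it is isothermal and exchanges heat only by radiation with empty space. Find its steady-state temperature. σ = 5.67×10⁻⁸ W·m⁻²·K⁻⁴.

T ≈ 331 K

At steady state, absorbed solar power + internal power = radiated power.
Absorbed: α·S·A_cross = 0.87·332·0.04070 = 11.76 W (cross-section A).
Total input = 11.76 + 11.6 = 23.36 W.
Radiated: εσ·A_surf·T⁴ with A_surf = 2A = 0.08140 m².
T⁴ = 23.36/(0.42·5.67×10⁻⁸·0.08140) = 1.205×10¹⁰ K⁴.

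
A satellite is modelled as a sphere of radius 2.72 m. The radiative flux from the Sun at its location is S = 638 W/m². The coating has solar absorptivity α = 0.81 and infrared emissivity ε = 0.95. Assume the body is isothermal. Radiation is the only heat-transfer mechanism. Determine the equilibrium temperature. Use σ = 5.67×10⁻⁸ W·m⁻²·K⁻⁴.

At equilibrium, absorbed power = emitted power.
Absorbing cross-section = πr² = 23.24 m²; emitting surface = 4πr² = 92.97 m² (ratio 4).
αS·A_cross = εσ·A_surf·T⁴  ⇒  T⁴ = αS/(ε·4σ).
T⁴ = 0.810·638/(0.95·4·5.67×10⁻⁸) = 2.398×10⁹ K⁴.
T = (2.398×10⁹)^(1/4).

T ≈ 221 K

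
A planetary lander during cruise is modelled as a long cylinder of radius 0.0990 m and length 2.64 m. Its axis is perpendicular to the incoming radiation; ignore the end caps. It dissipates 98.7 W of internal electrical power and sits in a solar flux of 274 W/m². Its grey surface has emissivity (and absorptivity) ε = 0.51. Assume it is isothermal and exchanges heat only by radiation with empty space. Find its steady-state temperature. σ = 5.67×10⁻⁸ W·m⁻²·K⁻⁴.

At steady state, absorbed solar power + internal power = radiated power.
Absorbed: α·S·A_cross = 0.51·274·0.5227 = 73.04 W (cross-section 2rL).
Total input = 73.04 + 98.7 = 171.7 W.
Radiated: εσ·A_surf·T⁴ with A_surf = 2πrL = 1.642 m².
T⁴ = 171.7/(0.51·5.67×10⁻⁸·1.642) = 3.617×10⁹ K⁴.

T ≈ 245 K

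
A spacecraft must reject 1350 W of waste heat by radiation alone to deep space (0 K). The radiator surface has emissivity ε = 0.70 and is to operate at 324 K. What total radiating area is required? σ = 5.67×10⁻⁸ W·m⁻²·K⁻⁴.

P = εσA T⁴ ⇒ A = P/(εσT⁴).
T⁴ = 1.102×10¹⁰ K⁴.
A = 1350/(0.70 × 5.67×10⁻⁸ × 1.102×10¹⁰).

A ≈ 3.09 m²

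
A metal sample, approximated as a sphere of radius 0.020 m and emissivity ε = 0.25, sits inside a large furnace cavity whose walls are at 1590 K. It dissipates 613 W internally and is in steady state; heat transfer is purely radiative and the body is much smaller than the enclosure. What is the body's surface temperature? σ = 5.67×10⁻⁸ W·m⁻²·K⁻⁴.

For a small grey body in a large enclosure, net radiated power = εσA(T⁴ − T_w⁴).
Steady state: P = εσA(T⁴ − T_w⁴) with A = 4πr² = 0.005027 m².
T⁴ = P/(εσA) + T_w⁴ = 613/(0.25·5.67×10⁻⁸·0.005027) + (1590)⁴
    = 8.603×10¹² + 6.391×10¹² = 1.499×10¹³ K⁴.

T ≈ 1970 K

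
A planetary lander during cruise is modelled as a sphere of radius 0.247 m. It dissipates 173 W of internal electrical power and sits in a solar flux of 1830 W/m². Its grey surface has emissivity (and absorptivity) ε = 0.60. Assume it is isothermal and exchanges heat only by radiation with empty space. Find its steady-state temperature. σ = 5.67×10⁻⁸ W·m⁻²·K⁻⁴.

T ≈ 348 K

At steady state, absorbed solar power + internal power = radiated power.
Absorbed: α·S·A_cross = 0.60·1830·0.1917 = 210.4 W (cross-section πr²).
Total input = 210.4 + 173 = 383.4 W.
Radiated: εσ·A_surf·T⁴ with A_surf = 4πr² = 0.7667 m².
T⁴ = 383.4/(0.60·5.67×10⁻⁸·0.7667) = 1.470×10¹⁰ K⁴.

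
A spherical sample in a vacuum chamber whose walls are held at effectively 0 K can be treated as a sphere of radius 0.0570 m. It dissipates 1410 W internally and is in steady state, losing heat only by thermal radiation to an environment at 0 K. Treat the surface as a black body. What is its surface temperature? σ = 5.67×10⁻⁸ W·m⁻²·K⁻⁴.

T ≈ 883 K

Steady state: internal power = radiated power, P = εσA T⁴.
Radiating area A = 4πr² = 0.04083 m².
T⁴ = P/(εσA) = 1410/(1.0·5.67×10⁻⁸·0.04083) = 6.091×10¹¹ K⁴.
T = (6.091×10¹¹)^(1/4).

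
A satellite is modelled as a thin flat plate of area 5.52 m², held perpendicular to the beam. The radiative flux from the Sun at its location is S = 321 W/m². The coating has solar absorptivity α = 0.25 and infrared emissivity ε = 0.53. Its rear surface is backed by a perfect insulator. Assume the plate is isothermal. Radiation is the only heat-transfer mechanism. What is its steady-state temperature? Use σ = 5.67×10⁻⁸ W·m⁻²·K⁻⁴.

At equilibrium, absorbed power = emitted power.
Absorbing cross-section = A = 5.520 m²; emitting surface = A = 5.520 m² (ratio 1).
αS·A_cross = εσ·A_surf·T⁴  ⇒  T⁴ = αS/(ε·1σ).
T⁴ = 0.250·321/(0.53·1·5.67×10⁻⁸) = 2.670×10⁹ K⁴.
T = (2.670×10⁹)^(1/4).

T ≈ 227 K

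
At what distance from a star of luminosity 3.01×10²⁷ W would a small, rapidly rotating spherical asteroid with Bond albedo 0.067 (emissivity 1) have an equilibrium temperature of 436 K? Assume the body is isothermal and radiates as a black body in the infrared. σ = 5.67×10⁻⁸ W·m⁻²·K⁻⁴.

For an isothermal black-emitting sphere, (1−a)S·πr² = σ·4πr²·T⁴ ⇒ S = 4σT⁴/(1−a).
S = 4·5.67×10⁻⁸·(436)⁴/0.933 = 8784 W/m².
Flux falls as S = L/(4πd²), so d = √(L/(4πS)) = √(3.01×10²⁷/(4π·8784)).

d ≈ 1.65×10¹¹ m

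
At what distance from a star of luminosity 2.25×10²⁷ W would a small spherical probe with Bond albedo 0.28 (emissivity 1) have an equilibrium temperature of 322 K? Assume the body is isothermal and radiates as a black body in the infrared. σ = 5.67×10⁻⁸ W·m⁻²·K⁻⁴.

For an isothermal black-emitting sphere, (1−a)S·πr² = σ·4πr²·T⁴ ⇒ S = 4σT⁴/(1−a).
S = 4·5.67×10⁻⁸·(322)⁴/0.720 = 3386 W/m².
Flux falls as S = L/(4πd²), so d = √(L/(4πS)) = √(2.25×10²⁷/(4π·3386)).

d ≈ 2.30×10¹¹ m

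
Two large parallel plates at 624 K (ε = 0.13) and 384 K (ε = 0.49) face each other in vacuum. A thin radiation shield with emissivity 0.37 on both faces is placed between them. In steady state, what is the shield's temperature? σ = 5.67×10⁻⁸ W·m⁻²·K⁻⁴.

T_s ≈ 492 K

In steady state the net flux on the hot side equals that on the cold side.
σ(T₁⁴−T_s⁴)/D₁ = σ(T_s⁴−T₂⁴)/D₂, with D₁ = 1/ε₁+1/ε_s−1 = 9.395, D₂ = 1/ε_s+1/ε₂−1 = 3.744.
Solve for T_s⁴: T_s⁴ = (D₂·T₁⁴ + D₁·T₂⁴)/(D₁+D₂) = 5.875×10¹⁰ K⁴.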